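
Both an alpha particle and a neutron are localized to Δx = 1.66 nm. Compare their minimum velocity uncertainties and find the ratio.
The neutron has the larger minimum velocity uncertainty, by a ratio of 4.0.

For both particles, Δp_min = ℏ/(2Δx) = 3.176e-26 kg·m/s (same for both).

The velocity uncertainty is Δv = Δp/m:
- alpha particle: Δv = 3.176e-26 / 6.645e-27 = 4.780e+00 m/s = 4.780 m/s
- neutron: Δv = 3.176e-26 / 1.675e-27 = 1.896e+01 m/s = 18.965 m/s

Ratio: 1.896e+01 / 4.780e+00 = 4.0

The lighter particle has larger velocity uncertainty because Δv ∝ 1/m.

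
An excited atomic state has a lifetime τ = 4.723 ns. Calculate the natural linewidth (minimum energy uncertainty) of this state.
69.682 neV

Using the energy-time uncertainty principle:
ΔEΔt ≥ ℏ/2

The lifetime τ represents the time uncertainty Δt.
The natural linewidth (minimum energy uncertainty) is:

ΔE = ℏ/(2τ)
ΔE = (1.055e-34 J·s) / (2 × 4.723e-09 s)
ΔE = 1.116e-26 J = 69.682 neV

This natural linewidth limits the precision of spectroscopic measurements.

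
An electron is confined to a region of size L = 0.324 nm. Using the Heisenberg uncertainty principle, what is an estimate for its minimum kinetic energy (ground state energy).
90.735 meV

Using the uncertainty principle to estimate ground state energy:

1. The position uncertainty is approximately the confinement size:
   Δx ≈ L = 3.240e-10 m

2. From ΔxΔp ≥ ℏ/2, the minimum momentum uncertainty is:
   Δp ≈ ℏ/(2L) = 1.627e-25 kg·m/s

3. The kinetic energy is approximately:
   KE ≈ (Δp)²/(2m) = (1.627e-25)²/(2 × 9.109e-31 kg)
   KE ≈ 1.454e-20 J = 90.735 meV

This is an order-of-magnitude estimate of the ground state energy.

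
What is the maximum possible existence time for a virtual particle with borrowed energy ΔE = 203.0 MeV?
1.621 ys

Using the energy-time uncertainty principle:
ΔEΔt ≥ ℏ/2

For a virtual particle borrowing energy ΔE, the maximum lifetime is:
Δt_max = ℏ/(2ΔE)

Converting energy:
ΔE = 203.0 MeV = 3.252e-11 J

Δt_max = (1.055e-34 J·s) / (2 × 3.252e-11 J)
Δt_max = 1.621e-24 s = 1.621 ys

Virtual particles with higher borrowed energy exist for shorter times.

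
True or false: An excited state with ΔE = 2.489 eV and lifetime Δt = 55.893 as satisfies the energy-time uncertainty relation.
No, it violates the uncertainty relation.

Calculate the product ΔEΔt:
ΔE = 2.489 eV = 3.988e-19 J
ΔEΔt = (3.988e-19 J) × (5.589e-17 s)
ΔEΔt = 2.229e-35 J·s

Compare to the minimum allowed value ℏ/2:
ℏ/2 = 5.273e-35 J·s

Since ΔEΔt = 2.229e-35 J·s < 5.273e-35 J·s = ℏ/2,
this violates the uncertainty relation.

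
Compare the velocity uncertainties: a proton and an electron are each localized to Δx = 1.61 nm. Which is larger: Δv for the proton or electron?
The electron has the larger minimum velocity uncertainty, by a ratio of 1836.2.

For both particles, Δp_min = ℏ/(2Δx) = 3.275e-26 kg·m/s (same for both).

The velocity uncertainty is Δv = Δp/m:
- proton: Δv = 3.275e-26 / 1.673e-27 = 1.958e+01 m/s = 19.580 m/s
- electron: Δv = 3.275e-26 / 9.109e-31 = 3.595e+04 m/s = 35.953 km/s

Ratio: 3.595e+04 / 1.958e+01 = 1836.2

The lighter particle has larger velocity uncertainty because Δv ∝ 1/m.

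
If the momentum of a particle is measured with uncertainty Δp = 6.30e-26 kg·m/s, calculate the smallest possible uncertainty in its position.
836.962 pm

Using the Heisenberg uncertainty principle:
ΔxΔp ≥ ℏ/2

The minimum uncertainty in position is:
Δx_min = ℏ/(2Δp)
Δx_min = (1.055e-34 J·s) / (2 × 6.300e-26 kg·m/s)
Δx_min = 8.370e-10 m = 836.962 pm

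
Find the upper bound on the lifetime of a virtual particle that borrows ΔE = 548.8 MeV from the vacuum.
5.997 × 10^-25 s

Using the energy-time uncertainty principle:
ΔEΔt ≥ ℏ/2

For a virtual particle borrowing energy ΔE, the maximum lifetime is:
Δt_max = ℏ/(2ΔE)

Converting energy:
ΔE = 548.8 MeV = 8.793e-11 J

Δt_max = (1.055e-34 J·s) / (2 × 8.793e-11 J)
Δt_max = 5.997e-25 s = 5.997 × 10^-25 s

Virtual particles with higher borrowed energy exist for shorter times.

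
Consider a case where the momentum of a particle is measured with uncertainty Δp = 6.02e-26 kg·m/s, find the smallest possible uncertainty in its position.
875.890 pm

Using the Heisenberg uncertainty principle:
ΔxΔp ≥ ℏ/2

The minimum uncertainty in position is:
Δx_min = ℏ/(2Δp)
Δx_min = (1.055e-34 J·s) / (2 × 6.020e-26 kg·m/s)
Δx_min = 8.759e-10 m = 875.890 pm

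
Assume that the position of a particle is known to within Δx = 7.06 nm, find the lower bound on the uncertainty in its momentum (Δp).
7.469 × 10^-27 kg·m/s

Using the Heisenberg uncertainty principle:
ΔxΔp ≥ ℏ/2

The minimum uncertainty in momentum is:
Δp_min = ℏ/(2Δx)
Δp_min = (1.055e-34 J·s) / (2 × 7.060e-09 m)
Δp_min = 7.469e-27 kg·m/s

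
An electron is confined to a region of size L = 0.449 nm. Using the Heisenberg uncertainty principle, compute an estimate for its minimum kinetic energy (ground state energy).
47.247 meV

Using the uncertainty principle to estimate ground state energy:

1. The position uncertainty is approximately the confinement size:
   Δx ≈ L = 4.490e-10 m

2. From ΔxΔp ≥ ℏ/2, the minimum momentum uncertainty is:
   Δp ≈ ℏ/(2L) = 1.174e-25 kg·m/s

3. The kinetic energy is approximately:
   KE ≈ (Δp)²/(2m) = (1.174e-25)²/(2 × 9.109e-31 kg)
   KE ≈ 7.570e-21 J = 47.247 meV

This is an order-of-magnitude estimate of the ground state energy.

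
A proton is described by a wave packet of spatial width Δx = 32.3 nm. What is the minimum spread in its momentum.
1.632 × 10^-27 kg·m/s

For a wave packet, the spatial width Δx and momentum spread Δp are related by the uncertainty principle:
ΔxΔp ≥ ℏ/2

The minimum momentum spread is:
Δp_min = ℏ/(2Δx)
Δp_min = (1.055e-34 J·s) / (2 × 3.230e-08 m)
Δp_min = 1.632e-27 kg·m/s

A wave packet cannot have both a well-defined position and well-defined momentum.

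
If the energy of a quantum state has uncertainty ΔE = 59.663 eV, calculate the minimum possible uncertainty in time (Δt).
5.516 as

Using the energy-time uncertainty principle:
ΔEΔt ≥ ℏ/2

The minimum uncertainty in time is:
Δt_min = ℏ/(2ΔE)
Δt_min = (1.055e-34 J·s) / (2 × 9.559e-18 J)
Δt_min = 5.516e-18 s = 5.516 as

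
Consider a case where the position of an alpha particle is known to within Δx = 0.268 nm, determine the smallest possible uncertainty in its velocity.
29.610 m/s

Using the Heisenberg uncertainty principle and Δp = mΔv:
ΔxΔp ≥ ℏ/2
Δx(mΔv) ≥ ℏ/2

The minimum uncertainty in velocity is:
Δv_min = ℏ/(2mΔx)
Δv_min = (1.055e-34 J·s) / (2 × 6.645e-27 kg × 2.680e-10 m)
Δv_min = 2.961e+01 m/s = 29.610 m/s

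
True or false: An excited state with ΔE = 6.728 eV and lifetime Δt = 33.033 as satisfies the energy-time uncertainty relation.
No, it violates the uncertainty relation.

Calculate the product ΔEΔt:
ΔE = 6.728 eV = 1.078e-18 J
ΔEΔt = (1.078e-18 J) × (3.303e-17 s)
ΔEΔt = 3.561e-35 J·s

Compare to the minimum allowed value ℏ/2:
ℏ/2 = 5.273e-35 J·s

Since ΔEΔt = 3.561e-35 J·s < 5.273e-35 J·s = ℏ/2,
this violates the uncertainty relation.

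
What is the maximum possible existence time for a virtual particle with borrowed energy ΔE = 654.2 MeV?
5.031 × 10^-25 s

Using the energy-time uncertainty principle:
ΔEΔt ≥ ℏ/2

For a virtual particle borrowing energy ΔE, the maximum lifetime is:
Δt_max = ℏ/(2ΔE)

Converting energy:
ΔE = 654.2 MeV = 1.048e-10 J

Δt_max = (1.055e-34 J·s) / (2 × 1.048e-10 J)
Δt_max = 5.031e-25 s = 5.031 × 10^-25 s

Virtual particles with higher borrowed energy exist for shorter times.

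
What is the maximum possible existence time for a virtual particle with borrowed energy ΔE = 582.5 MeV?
5.650 × 10^-25 s

Using the energy-time uncertainty principle:
ΔEΔt ≥ ℏ/2

For a virtual particle borrowing energy ΔE, the maximum lifetime is:
Δt_max = ℏ/(2ΔE)

Converting energy:
ΔE = 582.5 MeV = 9.333e-11 J

Δt_max = (1.055e-34 J·s) / (2 × 9.333e-11 J)
Δt_max = 5.650e-25 s = 5.650 × 10^-25 s

Virtual particles with higher borrowed energy exist for shorter times.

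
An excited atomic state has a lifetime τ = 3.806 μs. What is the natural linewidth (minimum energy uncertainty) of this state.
86.470 peV

Using the energy-time uncertainty principle:
ΔEΔt ≥ ℏ/2

The lifetime τ represents the time uncertainty Δt.
The natural linewidth (minimum energy uncertainty) is:

ΔE = ℏ/(2τ)
ΔE = (1.055e-34 J·s) / (2 × 3.806e-06 s)
ΔE = 1.385e-29 J = 86.470 peV

This natural linewidth limits the precision of spectroscopic measurements.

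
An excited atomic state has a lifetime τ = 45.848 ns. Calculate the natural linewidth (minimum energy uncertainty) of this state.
7.178 neV

Using the energy-time uncertainty principle:
ΔEΔt ≥ ℏ/2

The lifetime τ represents the time uncertainty Δt.
The natural linewidth (minimum energy uncertainty) is:

ΔE = ℏ/(2τ)
ΔE = (1.055e-34 J·s) / (2 × 4.585e-08 s)
ΔE = 1.150e-27 J = 7.178 neV

This natural linewidth limits the precision of spectroscopic measurements.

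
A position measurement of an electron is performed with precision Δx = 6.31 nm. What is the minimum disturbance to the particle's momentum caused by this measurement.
8.356 × 10^-27 kg·m/s

The uncertainty principle implies that measuring position disturbs momentum:
ΔxΔp ≥ ℏ/2

When we measure position with precision Δx, we necessarily introduce a momentum uncertainty:
Δp ≥ ℏ/(2Δx)
Δp_min = (1.055e-34 J·s) / (2 × 6.310e-09 m)
Δp_min = 8.356e-27 kg·m/s

The more precisely we measure position, the greater the momentum disturbance.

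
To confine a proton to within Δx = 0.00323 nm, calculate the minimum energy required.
497.221 meV

Localizing a particle requires giving it sufficient momentum uncertainty:

1. From uncertainty principle: Δp ≥ ℏ/(2Δx)
   Δp_min = (1.055e-34 J·s) / (2 × 3.230e-12 m)
   Δp_min = 1.632e-23 kg·m/s

2. This momentum uncertainty corresponds to kinetic energy:
   KE ≈ (Δp)²/(2m) = (1.632e-23)²/(2 × 1.673e-27 kg)
   KE = 7.966e-20 J = 497.221 meV

Tighter localization requires more energy.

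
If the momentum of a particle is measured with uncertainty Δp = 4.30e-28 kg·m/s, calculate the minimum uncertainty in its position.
122.625 nm

Using the Heisenberg uncertainty principle:
ΔxΔp ≥ ℏ/2

The minimum uncertainty in position is:
Δx_min = ℏ/(2Δp)
Δx_min = (1.055e-34 J·s) / (2 × 4.300e-28 kg·m/s)
Δx_min = 1.226e-07 m = 122.625 nm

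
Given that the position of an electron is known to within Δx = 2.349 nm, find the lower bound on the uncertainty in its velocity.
24.642 km/s

Using the Heisenberg uncertainty principle and Δp = mΔv:
ΔxΔp ≥ ℏ/2
Δx(mΔv) ≥ ℏ/2

The minimum uncertainty in velocity is:
Δv_min = ℏ/(2mΔx)
Δv_min = (1.055e-34 J·s) / (2 × 9.109e-31 kg × 2.349e-09 m)
Δv_min = 2.464e+04 m/s = 24.642 km/s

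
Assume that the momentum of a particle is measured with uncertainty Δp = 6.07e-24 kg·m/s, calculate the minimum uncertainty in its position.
8.687 pm

Using the Heisenberg uncertainty principle:
ΔxΔp ≥ ℏ/2

The minimum uncertainty in position is:
Δx_min = ℏ/(2Δp)
Δx_min = (1.055e-34 J·s) / (2 × 6.070e-24 kg·m/s)
Δx_min = 8.687e-12 m = 8.687 pm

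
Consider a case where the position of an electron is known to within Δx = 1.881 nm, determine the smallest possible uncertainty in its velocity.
30.773 km/s

Using the Heisenberg uncertainty principle and Δp = mΔv:
ΔxΔp ≥ ℏ/2
Δx(mΔv) ≥ ℏ/2

The minimum uncertainty in velocity is:
Δv_min = ℏ/(2mΔx)
Δv_min = (1.055e-34 J·s) / (2 × 9.109e-31 kg × 1.881e-09 m)
Δv_min = 3.077e+04 m/s = 30.773 km/s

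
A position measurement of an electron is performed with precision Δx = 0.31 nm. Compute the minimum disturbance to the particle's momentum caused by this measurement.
1.701 × 10^-25 kg·m/s

The uncertainty principle implies that measuring position disturbs momentum:
ΔxΔp ≥ ℏ/2

When we measure position with precision Δx, we necessarily introduce a momentum uncertainty:
Δp ≥ ℏ/(2Δx)
Δp_min = (1.055e-34 J·s) / (2 × 3.100e-10 m)
Δp_min = 1.701e-25 kg·m/s

The more precisely we measure position, the greater the momentum disturbance.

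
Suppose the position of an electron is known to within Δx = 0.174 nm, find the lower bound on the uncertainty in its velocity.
332.666 km/s

Using the Heisenberg uncertainty principle and Δp = mΔv:
ΔxΔp ≥ ℏ/2
Δx(mΔv) ≥ ℏ/2

The minimum uncertainty in velocity is:
Δv_min = ℏ/(2mΔx)
Δv_min = (1.055e-34 J·s) / (2 × 9.109e-31 kg × 1.740e-10 m)
Δv_min = 3.327e+05 m/s = 332.666 km/s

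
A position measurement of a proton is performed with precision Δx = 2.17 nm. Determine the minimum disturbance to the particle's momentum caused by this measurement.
2.430 × 10^-26 kg·m/s

The uncertainty principle implies that measuring position disturbs momentum:
ΔxΔp ≥ ℏ/2

When we measure position with precision Δx, we necessarily introduce a momentum uncertainty:
Δp ≥ ℏ/(2Δx)
Δp_min = (1.055e-34 J·s) / (2 × 2.170e-09 m)
Δp_min = 2.430e-26 kg·m/s

The more precisely we measure position, the greater the momentum disturbance.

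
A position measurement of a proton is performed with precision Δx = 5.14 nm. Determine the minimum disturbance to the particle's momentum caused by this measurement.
1.026 × 10^-26 kg·m/s

The uncertainty principle implies that measuring position disturbs momentum:
ΔxΔp ≥ ℏ/2

When we measure position with precision Δx, we necessarily introduce a momentum uncertainty:
Δp ≥ ℏ/(2Δx)
Δp_min = (1.055e-34 J·s) / (2 × 5.140e-09 m)
Δp_min = 1.026e-26 kg·m/s

The more precisely we measure position, the greater the momentum disturbance.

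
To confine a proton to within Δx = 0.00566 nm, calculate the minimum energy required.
161.928 meV

Localizing a particle requires giving it sufficient momentum uncertainty:

1. From uncertainty principle: Δp ≥ ℏ/(2Δx)
   Δp_min = (1.055e-34 J·s) / (2 × 5.660e-12 m)
   Δp_min = 9.316e-24 kg·m/s

2. This momentum uncertainty corresponds to kinetic energy:
   KE ≈ (Δp)²/(2m) = (9.316e-24)²/(2 × 1.673e-27 kg)
   KE = 2.594e-20 J = 161.928 meV

Tighter localization requires more energy.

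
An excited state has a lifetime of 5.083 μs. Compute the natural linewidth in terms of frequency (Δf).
15.656 kHz

Using the energy-time uncertainty principle and E = hf:
ΔEΔt ≥ ℏ/2
hΔf·Δt ≥ ℏ/2

The minimum frequency uncertainty is:
Δf = ℏ/(2hτ) = 1/(4πτ)
Δf = 1/(4π × 5.083e-06 s)
Δf = 1.566e+04 Hz = 15.656 kHz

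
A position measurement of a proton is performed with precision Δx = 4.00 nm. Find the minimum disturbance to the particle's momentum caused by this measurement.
1.318 × 10^-26 kg·m/s

The uncertainty principle implies that measuring position disturbs momentum:
ΔxΔp ≥ ℏ/2

When we measure position with precision Δx, we necessarily introduce a momentum uncertainty:
Δp ≥ ℏ/(2Δx)
Δp_min = (1.055e-34 J·s) / (2 × 4.000e-09 m)
Δp_min = 1.318e-26 kg·m/s

The more precisely we measure position, the greater the momentum disturbance.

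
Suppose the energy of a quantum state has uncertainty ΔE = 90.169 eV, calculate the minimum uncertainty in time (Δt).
3.650 as

Using the energy-time uncertainty principle:
ΔEΔt ≥ ℏ/2

The minimum uncertainty in time is:
Δt_min = ℏ/(2ΔE)
Δt_min = (1.055e-34 J·s) / (2 × 1.445e-17 J)
Δt_min = 3.650e-18 s = 3.650 as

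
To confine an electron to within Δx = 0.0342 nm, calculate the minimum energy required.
8.143 eV

Localizing a particle requires giving it sufficient momentum uncertainty:

1. From uncertainty principle: Δp ≥ ℏ/(2Δx)
   Δp_min = (1.055e-34 J·s) / (2 × 3.420e-11 m)
   Δp_min = 1.542e-24 kg·m/s

2. This momentum uncertainty corresponds to kinetic energy:
   KE ≈ (Δp)²/(2m) = (1.542e-24)²/(2 × 9.109e-31 kg)
   KE = 1.305e-18 J = 8.143 eV

Tighter localization requires more energy.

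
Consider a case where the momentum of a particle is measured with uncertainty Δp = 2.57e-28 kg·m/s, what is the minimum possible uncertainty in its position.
205.170 nm

Using the Heisenberg uncertainty principle:
ΔxΔp ≥ ℏ/2

The minimum uncertainty in position is:
Δx_min = ℏ/(2Δp)
Δx_min = (1.055e-34 J·s) / (2 × 2.570e-28 kg·m/s)
Δx_min = 2.052e-07 m = 205.170 nm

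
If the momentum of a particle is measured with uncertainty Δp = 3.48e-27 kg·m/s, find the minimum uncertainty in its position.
15.152 nm

Using the Heisenberg uncertainty principle:
ΔxΔp ≥ ℏ/2

The minimum uncertainty in position is:
Δx_min = ℏ/(2Δp)
Δx_min = (1.055e-34 J·s) / (2 × 3.480e-27 kg·m/s)
Δx_min = 1.515e-08 m = 15.152 nm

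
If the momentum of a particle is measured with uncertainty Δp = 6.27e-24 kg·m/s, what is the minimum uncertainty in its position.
8.410 pm

Using the Heisenberg uncertainty principle:
ΔxΔp ≥ ℏ/2

The minimum uncertainty in position is:
Δx_min = ℏ/(2Δp)
Δx_min = (1.055e-34 J·s) / (2 × 6.270e-24 kg·m/s)
Δx_min = 8.410e-12 m = 8.410 pm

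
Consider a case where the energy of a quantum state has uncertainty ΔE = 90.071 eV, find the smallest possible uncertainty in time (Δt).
3.654 as

Using the energy-time uncertainty principle:
ΔEΔt ≥ ℏ/2

The minimum uncertainty in time is:
Δt_min = ℏ/(2ΔE)
Δt_min = (1.055e-34 J·s) / (2 × 1.443e-17 J)
Δt_min = 3.654e-18 s = 3.654 as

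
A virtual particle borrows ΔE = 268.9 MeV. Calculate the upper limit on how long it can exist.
1.224 ys

Using the energy-time uncertainty principle:
ΔEΔt ≥ ℏ/2

For a virtual particle borrowing energy ΔE, the maximum lifetime is:
Δt_max = ℏ/(2ΔE)

Converting energy:
ΔE = 268.9 MeV = 4.308e-11 J

Δt_max = (1.055e-34 J·s) / (2 × 4.308e-11 J)
Δt_max = 1.224e-24 s = 1.224 ys

Virtual particles with higher borrowed energy exist for shorter times.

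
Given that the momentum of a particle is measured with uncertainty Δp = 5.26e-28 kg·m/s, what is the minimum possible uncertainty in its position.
100.244 nm

Using the Heisenberg uncertainty principle:
ΔxΔp ≥ ℏ/2

The minimum uncertainty in position is:
Δx_min = ℏ/(2Δp)
Δx_min = (1.055e-34 J·s) / (2 × 5.260e-28 kg·m/s)
Δx_min = 1.002e-07 m = 100.244 nm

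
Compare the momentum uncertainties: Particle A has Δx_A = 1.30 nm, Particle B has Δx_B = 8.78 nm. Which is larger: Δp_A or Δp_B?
Particle A has the larger minimum momentum uncertainty, by a factor of 6.75.

For each particle, the minimum momentum uncertainty is Δp_min = ℏ/(2Δx):

Particle A: Δp_A = ℏ/(2×1.300e-09 m) = 4.056e-26 kg·m/s
Particle B: Δp_B = ℏ/(2×8.780e-09 m) = 6.006e-27 kg·m/s

Ratio: Δp_A/Δp_B = 6.75

Since Δp_min ∝ 1/Δx, the particle with smaller position uncertainty (A) has larger momentum uncertainty.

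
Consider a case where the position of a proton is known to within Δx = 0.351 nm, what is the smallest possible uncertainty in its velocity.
89.813 m/s

Using the Heisenberg uncertainty principle and Δp = mΔv:
ΔxΔp ≥ ℏ/2
Δx(mΔv) ≥ ℏ/2

The minimum uncertainty in velocity is:
Δv_min = ℏ/(2mΔx)
Δv_min = (1.055e-34 J·s) / (2 × 1.673e-27 kg × 3.510e-10 m)
Δv_min = 8.981e+01 m/s = 89.813 m/s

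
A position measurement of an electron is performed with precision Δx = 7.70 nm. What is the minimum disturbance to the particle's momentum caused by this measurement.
6.848 × 10^-27 kg·m/s

The uncertainty principle implies that measuring position disturbs momentum:
ΔxΔp ≥ ℏ/2

When we measure position with precision Δx, we necessarily introduce a momentum uncertainty:
Δp ≥ ℏ/(2Δx)
Δp_min = (1.055e-34 J·s) / (2 × 7.700e-09 m)
Δp_min = 6.848e-27 kg·m/s

The more precisely we measure position, the greater the momentum disturbance.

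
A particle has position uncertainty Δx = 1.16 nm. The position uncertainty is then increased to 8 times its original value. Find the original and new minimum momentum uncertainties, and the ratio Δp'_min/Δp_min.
Original Δp_min = 4.546 × 10^-26 kg·m/s; new Δp'_min = 5.682 × 10^-27 kg·m/s; ratio Δp'_min/Δp_min = 1/8.

From the uncertainty principle ΔxΔp ≥ ℏ/2, the minimum momentum uncertainty is Δp_min = ℏ/(2Δx).

Original (Δx = 1.16 nm = 1.160e-09 m):
Δp_min = (1.055e-34 J·s)/(2 × 1.160e-09 m) = 4.546e-26 kg·m/s

When Δx → 8Δx:
Δp'_min = ℏ/(2 × 8Δx) = (1/8) × ℏ/(2Δx) = (1/8) × Δp_min
Δp'_min = 1/8 × 4.546e-26 kg·m/s = 5.682e-27 kg·m/s

Since Δp_min ∝ 1/Δx, when Δx is increased to 8 times its original value, Δp_min decreases to 1/8 of its original value.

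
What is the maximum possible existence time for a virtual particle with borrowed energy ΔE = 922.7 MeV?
3.567 × 10^-25 s

Using the energy-time uncertainty principle:
ΔEΔt ≥ ℏ/2

For a virtual particle borrowing energy ΔE, the maximum lifetime is:
Δt_max = ℏ/(2ΔE)

Converting energy:
ΔE = 922.7 MeV = 1.478e-10 J

Δt_max = (1.055e-34 J·s) / (2 × 1.478e-10 J)
Δt_max = 3.567e-25 s = 3.567 × 10^-25 s

Virtual particles with higher borrowed energy exist for shorter times.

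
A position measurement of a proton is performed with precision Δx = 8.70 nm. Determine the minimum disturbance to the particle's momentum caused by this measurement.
6.061 × 10^-27 kg·m/s

The uncertainty principle implies that measuring position disturbs momentum:
ΔxΔp ≥ ℏ/2

When we measure position with precision Δx, we necessarily introduce a momentum uncertainty:
Δp ≥ ℏ/(2Δx)
Δp_min = (1.055e-34 J·s) / (2 × 8.700e-09 m)
Δp_min = 6.061e-27 kg·m/s

The more precisely we measure position, the greater the momentum disturbance.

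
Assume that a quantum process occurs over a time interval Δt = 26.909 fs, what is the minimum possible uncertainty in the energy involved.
12.230 meV

Using the energy-time uncertainty principle:
ΔEΔt ≥ ℏ/2

The minimum uncertainty in energy is:
ΔE_min = ℏ/(2Δt)
ΔE_min = (1.055e-34 J·s) / (2 × 2.691e-14 s)
ΔE_min = 1.960e-21 J = 12.230 meV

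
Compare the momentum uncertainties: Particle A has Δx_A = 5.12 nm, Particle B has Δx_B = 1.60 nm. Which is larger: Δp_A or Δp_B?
Particle B has the larger minimum momentum uncertainty, by a factor of 3.20.

For each particle, the minimum momentum uncertainty is Δp_min = ℏ/(2Δx):

Particle A: Δp_A = ℏ/(2×5.120e-09 m) = 1.030e-26 kg·m/s
Particle B: Δp_B = ℏ/(2×1.600e-09 m) = 3.296e-26 kg·m/s

Ratio: Δp_B/Δp_A = 3.20

Since Δp_min ∝ 1/Δx, the particle with smaller position uncertainty (B) has larger momentum uncertainty.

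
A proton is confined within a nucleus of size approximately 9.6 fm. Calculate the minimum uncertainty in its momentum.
5.493 × 10^-21 kg·m/s

Using the Heisenberg uncertainty principle:
ΔxΔp ≥ ℏ/2

With Δx ≈ L = 9.600e-15 m (the confinement size):
Δp_min = ℏ/(2Δx)
Δp_min = (1.055e-34 J·s) / (2 × 9.600e-15 m)
Δp_min = 5.493e-21 kg·m/s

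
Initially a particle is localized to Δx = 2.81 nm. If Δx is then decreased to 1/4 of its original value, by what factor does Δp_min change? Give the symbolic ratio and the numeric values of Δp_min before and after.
Original Δp_min = 1.876 × 10^-26 kg·m/s; new Δp'_min = 7.506 × 10^-26 kg·m/s; ratio Δp'_min/Δp_min = 4.

From the uncertainty principle ΔxΔp ≥ ℏ/2, the minimum momentum uncertainty is Δp_min = ℏ/(2Δx).

Original (Δx = 2.81 nm = 2.810e-09 m):
Δp_min = (1.055e-34 J·s)/(2 × 2.810e-09 m) = 1.876e-26 kg·m/s

When Δx → (1/4)Δx:
Δp'_min = ℏ/(2 × (1/4)Δx) = 4 × ℏ/(2Δx) = 4 × Δp_min
Δp'_min = 4 × 1.876e-26 kg·m/s = 7.506e-26 kg·m/s

Since Δp_min ∝ 1/Δx, when Δx is decreased to 1/4 of its original value, Δp_min increases to 4 times its original value.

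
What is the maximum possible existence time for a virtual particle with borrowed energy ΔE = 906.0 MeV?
3.633 × 10^-25 s

Using the energy-time uncertainty principle:
ΔEΔt ≥ ℏ/2

For a virtual particle borrowing energy ΔE, the maximum lifetime is:
Δt_max = ℏ/(2ΔE)

Converting energy:
ΔE = 906.0 MeV = 1.452e-10 J

Δt_max = (1.055e-34 J·s) / (2 × 1.452e-10 J)
Δt_max = 3.633e-25 s = 3.633 × 10^-25 s

Virtual particles with higher borrowed energy exist for shorter times.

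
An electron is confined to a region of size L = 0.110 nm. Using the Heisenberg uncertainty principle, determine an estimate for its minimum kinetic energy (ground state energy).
787.186 meV

Using the uncertainty principle to estimate ground state energy:

1. The position uncertainty is approximately the confinement size:
   Δx ≈ L = 1.100e-10 m

2. From ΔxΔp ≥ ℏ/2, the minimum momentum uncertainty is:
   Δp ≈ ℏ/(2L) = 4.794e-25 kg·m/s

3. The kinetic energy is approximately:
   KE ≈ (Δp)²/(2m) = (4.794e-25)²/(2 × 9.109e-31 kg)
   KE ≈ 1.261e-19 J = 787.186 meV

This is an order-of-magnitude estimate of the ground state energy.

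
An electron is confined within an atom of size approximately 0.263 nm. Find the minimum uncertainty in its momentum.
2.005 × 10^-25 kg·m/s

Using the Heisenberg uncertainty principle:
ΔxΔp ≥ ℏ/2

With Δx ≈ L = 2.630e-10 m (the confinement size):
Δp_min = ℏ/(2Δx)
Δp_min = (1.055e-34 J·s) / (2 × 2.630e-10 m)
Δp_min = 2.005e-25 kg·m/s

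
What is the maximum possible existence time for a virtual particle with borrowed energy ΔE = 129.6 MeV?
2.539 ys

Using the energy-time uncertainty principle:
ΔEΔt ≥ ℏ/2

For a virtual particle borrowing energy ΔE, the maximum lifetime is:
Δt_max = ℏ/(2ΔE)

Converting energy:
ΔE = 129.6 MeV = 2.076e-11 J

Δt_max = (1.055e-34 J·s) / (2 × 2.076e-11 J)
Δt_max = 2.539e-24 s = 2.539 ys

Virtual particles with higher borrowed energy exist for shorter times.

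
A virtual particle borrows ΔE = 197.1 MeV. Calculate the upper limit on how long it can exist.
1.670 ys

Using the energy-time uncertainty principle:
ΔEΔt ≥ ℏ/2

For a virtual particle borrowing energy ΔE, the maximum lifetime is:
Δt_max = ℏ/(2ΔE)

Converting energy:
ΔE = 197.1 MeV = 3.158e-11 J

Δt_max = (1.055e-34 J·s) / (2 × 3.158e-11 J)
Δt_max = 1.670e-24 s = 1.670 ys

Virtual particles with higher borrowed energy exist for shorter times.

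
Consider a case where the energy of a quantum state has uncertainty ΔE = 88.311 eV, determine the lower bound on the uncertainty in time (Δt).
3.727 as

Using the energy-time uncertainty principle:
ΔEΔt ≥ ℏ/2

The minimum uncertainty in time is:
Δt_min = ℏ/(2ΔE)
Δt_min = (1.055e-34 J·s) / (2 × 1.415e-17 J)
Δt_min = 3.727e-18 s = 3.727 as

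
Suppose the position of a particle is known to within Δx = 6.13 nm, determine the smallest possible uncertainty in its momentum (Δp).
8.602 × 10^-27 kg·m/s

Using the Heisenberg uncertainty principle:
ΔxΔp ≥ ℏ/2

The minimum uncertainty in momentum is:
Δp_min = ℏ/(2Δx)
Δp_min = (1.055e-34 J·s) / (2 × 6.130e-09 m)
Δp_min = 8.602e-27 kg·m/s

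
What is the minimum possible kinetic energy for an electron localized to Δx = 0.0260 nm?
14.090 eV

Localizing a particle requires giving it sufficient momentum uncertainty:

1. From uncertainty principle: Δp ≥ ℏ/(2Δx)
   Δp_min = (1.055e-34 J·s) / (2 × 2.600e-11 m)
   Δp_min = 2.028e-24 kg·m/s

2. This momentum uncertainty corresponds to kinetic energy:
   KE ≈ (Δp)²/(2m) = (2.028e-24)²/(2 × 9.109e-31 kg)
   KE = 2.257e-18 J = 14.090 eV

Tighter localization requires more energy.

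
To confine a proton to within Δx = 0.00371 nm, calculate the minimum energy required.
376.883 meV

Localizing a particle requires giving it sufficient momentum uncertainty:

1. From uncertainty principle: Δp ≥ ℏ/(2Δx)
   Δp_min = (1.055e-34 J·s) / (2 × 3.710e-12 m)
   Δp_min = 1.421e-23 kg·m/s

2. This momentum uncertainty corresponds to kinetic energy:
   KE ≈ (Δp)²/(2m) = (1.421e-23)²/(2 × 1.673e-27 kg)
   KE = 6.038e-20 J = 376.883 meV

Tighter localization requires more energy.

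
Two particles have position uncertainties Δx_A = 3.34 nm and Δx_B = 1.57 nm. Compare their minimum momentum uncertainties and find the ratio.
Particle B has the larger minimum momentum uncertainty, by a factor of 2.13.

For each particle, the minimum momentum uncertainty is Δp_min = ℏ/(2Δx):

Particle A: Δp_A = ℏ/(2×3.340e-09 m) = 1.579e-26 kg·m/s
Particle B: Δp_B = ℏ/(2×1.570e-09 m) = 3.359e-26 kg·m/s

Ratio: Δp_B/Δp_A = 2.13

Since Δp_min ∝ 1/Δx, the particle with smaller position uncertainty (B) has larger momentum uncertainty.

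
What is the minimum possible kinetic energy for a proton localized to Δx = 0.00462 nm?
243.036 meV

Localizing a particle requires giving it sufficient momentum uncertainty:

1. From uncertainty principle: Δp ≥ ℏ/(2Δx)
   Δp_min = (1.055e-34 J·s) / (2 × 4.620e-12 m)
   Δp_min = 1.141e-23 kg·m/s

2. This momentum uncertainty corresponds to kinetic energy:
   KE ≈ (Δp)²/(2m) = (1.141e-23)²/(2 × 1.673e-27 kg)
   KE = 3.894e-20 J = 243.036 meV

Tighter localization requires more energy.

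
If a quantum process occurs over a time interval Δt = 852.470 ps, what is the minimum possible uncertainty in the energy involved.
386.062 neV

Using the energy-time uncertainty principle:
ΔEΔt ≥ ℏ/2

The minimum uncertainty in energy is:
ΔE_min = ℏ/(2Δt)
ΔE_min = (1.055e-34 J·s) / (2 × 8.525e-10 s)
ΔE_min = 6.185e-26 J = 386.062 neV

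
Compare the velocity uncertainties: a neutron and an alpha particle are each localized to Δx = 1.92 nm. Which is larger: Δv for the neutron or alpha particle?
The neutron has the larger minimum velocity uncertainty, by a ratio of 4.0.

For both particles, Δp_min = ℏ/(2Δx) = 2.746e-26 kg·m/s (same for both).

The velocity uncertainty is Δv = Δp/m:
- neutron: Δv = 2.746e-26 / 1.675e-27 = 1.640e+01 m/s = 16.396 m/s
- alpha particle: Δv = 2.746e-26 / 6.645e-27 = 4.133e+00 m/s = 4.133 m/s

Ratio: 1.640e+01 / 4.133e+00 = 4.0

The lighter particle has larger velocity uncertainty because Δv ∝ 1/m.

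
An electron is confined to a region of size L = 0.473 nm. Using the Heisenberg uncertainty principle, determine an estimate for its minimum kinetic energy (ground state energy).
42.574 meV

Using the uncertainty principle to estimate ground state energy:

1. The position uncertainty is approximately the confinement size:
   Δx ≈ L = 4.730e-10 m

2. From ΔxΔp ≥ ℏ/2, the minimum momentum uncertainty is:
   Δp ≈ ℏ/(2L) = 1.115e-25 kg·m/s

3. The kinetic energy is approximately:
   KE ≈ (Δp)²/(2m) = (1.115e-25)²/(2 × 9.109e-31 kg)
   KE ≈ 6.821e-21 J = 42.574 meV

This is an order-of-magnitude estimate of the ground state energy.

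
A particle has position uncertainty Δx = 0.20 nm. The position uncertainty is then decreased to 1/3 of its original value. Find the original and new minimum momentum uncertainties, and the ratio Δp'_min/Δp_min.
Original Δp_min = 2.636 × 10^-25 kg·m/s; new Δp'_min = 7.909 × 10^-25 kg·m/s; ratio Δp'_min/Δp_min = 3.

From the uncertainty principle ΔxΔp ≥ ℏ/2, the minimum momentum uncertainty is Δp_min = ℏ/(2Δx).

Original (Δx = 0.20 nm = 2.000e-10 m):
Δp_min = (1.055e-34 J·s)/(2 × 2.000e-10 m) = 2.636e-25 kg·m/s

When Δx → (1/3)Δx:
Δp'_min = ℏ/(2 × (1/3)Δx) = 3 × ℏ/(2Δx) = 3 × Δp_min
Δp'_min = 3 × 2.636e-25 kg·m/s = 7.909e-25 kg·m/s

Since Δp_min ∝ 1/Δx, when Δx is decreased to 1/3 of its original value, Δp_min increases to 3 times its original value.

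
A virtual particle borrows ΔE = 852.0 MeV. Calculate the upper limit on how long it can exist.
3.863 × 10^-25 s

Using the energy-time uncertainty principle:
ΔEΔt ≥ ℏ/2

For a virtual particle borrowing energy ΔE, the maximum lifetime is:
Δt_max = ℏ/(2ΔE)

Converting energy:
ΔE = 852.0 MeV = 1.365e-10 J

Δt_max = (1.055e-34 J·s) / (2 × 1.365e-10 J)
Δt_max = 3.863e-25 s = 3.863 × 10^-25 s

Virtual particles with higher borrowed energy exist for shorter times.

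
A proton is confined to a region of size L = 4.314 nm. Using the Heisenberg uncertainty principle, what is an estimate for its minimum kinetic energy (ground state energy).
278.737 neV

Using the uncertainty principle to estimate ground state energy:

1. The position uncertainty is approximately the confinement size:
   Δx ≈ L = 4.314e-09 m

2. From ΔxΔp ≥ ℏ/2, the minimum momentum uncertainty is:
   Δp ≈ ℏ/(2L) = 1.222e-26 kg·m/s

3. The kinetic energy is approximately:
   KE ≈ (Δp)²/(2m) = (1.222e-26)²/(2 × 1.673e-27 kg)
   KE ≈ 4.466e-26 J = 278.737 neV

This is an order-of-magnitude estimate of the ground state energy.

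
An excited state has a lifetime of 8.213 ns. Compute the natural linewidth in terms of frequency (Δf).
9.689 MHz

Using the energy-time uncertainty principle and E = hf:
ΔEΔt ≥ ℏ/2
hΔf·Δt ≥ ℏ/2

The minimum frequency uncertainty is:
Δf = ℏ/(2hτ) = 1/(4πτ)
Δf = 1/(4π × 8.213e-09 s)
Δf = 9.689e+06 Hz = 9.689 MHz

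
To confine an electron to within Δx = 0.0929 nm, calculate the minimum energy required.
1.104 eV

Localizing a particle requires giving it sufficient momentum uncertainty:

1. From uncertainty principle: Δp ≥ ℏ/(2Δx)
   Δp_min = (1.055e-34 J·s) / (2 × 9.290e-11 m)
   Δp_min = 5.676e-25 kg·m/s

2. This momentum uncertainty corresponds to kinetic energy:
   KE ≈ (Δp)²/(2m) = (5.676e-25)²/(2 × 9.109e-31 kg)
   KE = 1.768e-19 J = 1.104 eV

Tighter localization requires more energy.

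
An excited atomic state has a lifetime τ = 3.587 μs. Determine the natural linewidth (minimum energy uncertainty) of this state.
91.750 peV

Using the energy-time uncertainty principle:
ΔEΔt ≥ ℏ/2

The lifetime τ represents the time uncertainty Δt.
The natural linewidth (minimum energy uncertainty) is:

ΔE = ℏ/(2τ)
ΔE = (1.055e-34 J·s) / (2 × 3.587e-06 s)
ΔE = 1.470e-29 J = 91.750 peV

This natural linewidth limits the precision of spectroscopic measurements.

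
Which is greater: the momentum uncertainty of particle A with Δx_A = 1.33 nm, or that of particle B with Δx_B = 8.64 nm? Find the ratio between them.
Particle A has the larger minimum momentum uncertainty, by a factor of 6.50.

For each particle, the minimum momentum uncertainty is Δp_min = ℏ/(2Δx):

Particle A: Δp_A = ℏ/(2×1.330e-09 m) = 3.965e-26 kg·m/s
Particle B: Δp_B = ℏ/(2×8.640e-09 m) = 6.103e-27 kg·m/s

Ratio: Δp_A/Δp_B = 6.50

Since Δp_min ∝ 1/Δx, the particle with smaller position uncertainty (A) has larger momentum uncertainty.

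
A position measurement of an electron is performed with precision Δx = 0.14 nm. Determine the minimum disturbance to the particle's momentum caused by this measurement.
3.766 × 10^-25 kg·m/s

The uncertainty principle implies that measuring position disturbs momentum:
ΔxΔp ≥ ℏ/2

When we measure position with precision Δx, we necessarily introduce a momentum uncertainty:
Δp ≥ ℏ/(2Δx)
Δp_min = (1.055e-34 J·s) / (2 × 1.400e-10 m)
Δp_min = 3.766e-25 kg·m/s

The more precisely we measure position, the greater the momentum disturbance.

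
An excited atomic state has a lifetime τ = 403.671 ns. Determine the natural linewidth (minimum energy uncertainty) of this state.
815.283 peV

Using the energy-time uncertainty principle:
ΔEΔt ≥ ℏ/2

The lifetime τ represents the time uncertainty Δt.
The natural linewidth (minimum energy uncertainty) is:

ΔE = ℏ/(2τ)
ΔE = (1.055e-34 J·s) / (2 × 4.037e-07 s)
ΔE = 1.306e-28 J = 815.283 peV

This natural linewidth limits the precision of spectroscopic measurements.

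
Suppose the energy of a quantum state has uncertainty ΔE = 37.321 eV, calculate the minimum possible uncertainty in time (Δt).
8.818 as

Using the energy-time uncertainty principle:
ΔEΔt ≥ ℏ/2

The minimum uncertainty in time is:
Δt_min = ℏ/(2ΔE)
Δt_min = (1.055e-34 J·s) / (2 × 5.979e-18 J)
Δt_min = 8.818e-18 s = 8.818 as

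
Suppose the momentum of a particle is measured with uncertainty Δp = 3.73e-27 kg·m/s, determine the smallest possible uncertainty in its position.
14.136 nm

Using the Heisenberg uncertainty principle:
ΔxΔp ≥ ℏ/2

The minimum uncertainty in position is:
Δx_min = ℏ/(2Δp)
Δx_min = (1.055e-34 J·s) / (2 × 3.730e-27 kg·m/s)
Δx_min = 1.414e-08 m = 14.136 nm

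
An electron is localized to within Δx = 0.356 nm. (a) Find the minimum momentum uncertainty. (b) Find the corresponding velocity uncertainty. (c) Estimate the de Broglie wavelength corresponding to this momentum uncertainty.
(a) Δp_min = 1.481 × 10^-25 kg·m/s
(b) Δv_min = 162.595 km/s
(c) λ_dB = 4.474 nm

Step-by-step:

(a) From the uncertainty principle:
Δp_min = ℏ/(2Δx) = (1.055e-34 J·s)/(2 × 3.560e-10 m) = 1.481e-25 kg·m/s

(b) The velocity uncertainty:
Δv = Δp/m = (1.481e-25 kg·m/s)/(9.109e-31 kg) = 1.626e+05 m/s = 162.595 km/s

(c) The de Broglie wavelength for this momentum:
λ = h/p = (6.626e-34 J·s)/(1.481e-25 kg·m/s) = 4.474e-09 m = 4.474 nm

Note: The de Broglie wavelength is comparable to the localization size, as expected from wave-particle duality.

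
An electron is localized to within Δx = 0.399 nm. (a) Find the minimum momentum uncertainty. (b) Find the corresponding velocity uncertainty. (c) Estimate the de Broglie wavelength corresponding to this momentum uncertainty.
(a) Δp_min = 1.322 × 10^-25 kg·m/s
(b) Δv_min = 145.072 km/s
(c) λ_dB = 5.014 nm

Step-by-step:

(a) From the uncertainty principle:
Δp_min = ℏ/(2Δx) = (1.055e-34 J·s)/(2 × 3.990e-10 m) = 1.322e-25 kg·m/s

(b) The velocity uncertainty:
Δv = Δp/m = (1.322e-25 kg·m/s)/(9.109e-31 kg) = 1.451e+05 m/s = 145.072 km/s

(c) The de Broglie wavelength for this momentum:
λ = h/p = (6.626e-34 J·s)/(1.322e-25 kg·m/s) = 5.014e-09 m = 5.014 nm

Note: The de Broglie wavelength is comparable to the localization size, as expected from wave-particle duality.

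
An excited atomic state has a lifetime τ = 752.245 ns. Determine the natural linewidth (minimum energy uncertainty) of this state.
437.498 peV

Using the energy-time uncertainty principle:
ΔEΔt ≥ ℏ/2

The lifetime τ represents the time uncertainty Δt.
The natural linewidth (minimum energy uncertainty) is:

ΔE = ℏ/(2τ)
ΔE = (1.055e-34 J·s) / (2 × 7.522e-07 s)
ΔE = 7.009e-29 J = 437.498 peV

This natural linewidth limits the precision of spectroscopic measurements.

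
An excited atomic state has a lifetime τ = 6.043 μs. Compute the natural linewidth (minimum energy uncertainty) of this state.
54.461 peV

Using the energy-time uncertainty principle:
ΔEΔt ≥ ℏ/2

The lifetime τ represents the time uncertainty Δt.
The natural linewidth (minimum energy uncertainty) is:

ΔE = ℏ/(2τ)
ΔE = (1.055e-34 J·s) / (2 × 6.043e-06 s)
ΔE = 8.726e-30 J = 54.461 peV

This natural linewidth limits the precision of spectroscopic measurements.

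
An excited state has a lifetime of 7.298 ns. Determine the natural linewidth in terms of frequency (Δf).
10.904 MHz

Using the energy-time uncertainty principle and E = hf:
ΔEΔt ≥ ℏ/2
hΔf·Δt ≥ ℏ/2

The minimum frequency uncertainty is:
Δf = ℏ/(2hτ) = 1/(4πτ)
Δf = 1/(4π × 7.298e-09 s)
Δf = 1.090e+07 Hz = 10.904 MHz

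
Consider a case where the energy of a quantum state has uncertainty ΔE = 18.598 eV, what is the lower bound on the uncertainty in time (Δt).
17.696 as

Using the energy-time uncertainty principle:
ΔEΔt ≥ ℏ/2

The minimum uncertainty in time is:
Δt_min = ℏ/(2ΔE)
Δt_min = (1.055e-34 J·s) / (2 × 2.980e-18 J)
Δt_min = 1.770e-17 s = 17.696 as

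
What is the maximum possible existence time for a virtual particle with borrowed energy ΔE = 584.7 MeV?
5.629 × 10^-25 s

Using the energy-time uncertainty principle:
ΔEΔt ≥ ℏ/2

For a virtual particle borrowing energy ΔE, the maximum lifetime is:
Δt_max = ℏ/(2ΔE)

Converting energy:
ΔE = 584.7 MeV = 9.368e-11 J

Δt_max = (1.055e-34 J·s) / (2 × 9.368e-11 J)
Δt_max = 5.629e-25 s = 5.629 × 10^-25 s

Virtual particles with higher borrowed energy exist for shorter times.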